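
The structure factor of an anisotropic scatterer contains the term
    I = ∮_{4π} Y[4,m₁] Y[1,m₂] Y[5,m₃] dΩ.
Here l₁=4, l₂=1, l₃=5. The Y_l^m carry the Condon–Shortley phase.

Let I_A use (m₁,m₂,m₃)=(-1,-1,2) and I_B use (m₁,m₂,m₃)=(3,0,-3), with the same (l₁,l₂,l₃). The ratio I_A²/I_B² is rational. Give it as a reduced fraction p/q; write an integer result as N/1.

21/16

Same 4,1,5: normalisation and zero-m 3j drop out of the ratio.
A: Δ: 0! 8! 2! / 11! → 1/495; sum: t=0:+1/1440 = 1/1440; 3j²(4 1 5; -1 -1 2) = Δ·Π!·Σ² = 7/165  (sign -1)
B: Δ: 0! 8! 2! / 11! → 1/495; sum: t=0:+1/5040 = 1/5040; 3j²(4 1 5; 3 0 -3) = Δ·Π!·Σ² = 16/495  (sign +1)
I_A²/I_B² = (7/165)/(16/495) = 21/16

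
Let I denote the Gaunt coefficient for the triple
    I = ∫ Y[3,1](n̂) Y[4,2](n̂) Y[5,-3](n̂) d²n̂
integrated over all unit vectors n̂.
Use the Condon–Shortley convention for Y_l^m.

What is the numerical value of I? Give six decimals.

-0.144236

m-sum 0 ✓  L=12 even ✓  1≤5≤7 ✓
Π(2lᵢ+1) = 7×9×11 = 693
triangle coeff Δ(3,4,5) = 1/180180
Σ_t [0,2]: t=0:+1/576 t=1:−1/144 t=2:+1/576 = -1/288
(3j)²=20/1001 [(3 4 5; 0 0 0)], sign=+1
Σ_t [0,2]: t=0:+1/5760 t=1:−1/720 t=2:+1/2304 = -1/1280
(3j)²=27/1430 [(3 4 5; 1 2 -3)], sign=-1
⇒ 4πI² = 486/1859
I = (-1)√(486/1859/(4π)) = -0.14423595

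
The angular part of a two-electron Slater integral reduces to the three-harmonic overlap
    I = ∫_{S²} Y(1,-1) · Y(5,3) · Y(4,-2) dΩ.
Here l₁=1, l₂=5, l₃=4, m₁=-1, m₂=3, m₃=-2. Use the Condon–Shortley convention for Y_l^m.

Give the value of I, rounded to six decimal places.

m-sum 0 ✓  L=10 even ✓  4≤4≤6 ✓
Π(2lᵢ+1) = 3×11×9 = 297
triangle coeff Δ(1,5,4) = 1/495
Σ_t [1,1]: t=1:−1/576 = -1/576
(3j)²=5/99 [(1 5 4; 0 0 0)], sign=-1
Σ_t [2,2]: t=2:+1/2880 = 1/2880
(3j)²=28/495 [(1 5 4; -1 3 -2)], sign=+1
⇒ 4πI² = 28/33
I = (-1)√(28/33/(4π)) = -0.25984664

-0.259847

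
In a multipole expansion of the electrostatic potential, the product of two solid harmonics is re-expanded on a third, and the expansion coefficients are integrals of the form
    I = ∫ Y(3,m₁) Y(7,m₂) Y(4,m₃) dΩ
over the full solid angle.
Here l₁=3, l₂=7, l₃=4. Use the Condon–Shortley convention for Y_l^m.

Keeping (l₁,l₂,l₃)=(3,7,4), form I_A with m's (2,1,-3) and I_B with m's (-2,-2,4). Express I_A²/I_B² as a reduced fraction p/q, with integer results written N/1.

16/3

Shared (l₁,l₂,l₃)=(3,7,4): N and (l;000)² cancel in I_A²/I_B².
A: Δ = 6!·0!·8!/15! = 1/45045; Racah Σ t=1..1: t=1:−1/604800 = -1/604800; ⇒ 3j(3 7 4; 2 1 -3)² = 16/15015, sgn +1
B: Δ = 6!·0!·8!/15! = 1/45045; Racah Σ t=5..5: t=5:−1/4838400 = -1/4838400; ⇒ 3j(3 7 4; -2 -2 4)² = 1/5005, sgn -1
I_A²/I_B² = (16/15015)/(1/5005) = 16/3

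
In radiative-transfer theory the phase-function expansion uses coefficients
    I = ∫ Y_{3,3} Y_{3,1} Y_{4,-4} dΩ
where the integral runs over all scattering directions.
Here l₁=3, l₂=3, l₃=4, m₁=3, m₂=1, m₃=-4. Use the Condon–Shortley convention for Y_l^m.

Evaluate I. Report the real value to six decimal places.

m-sum 0 ✓  L=10 even ✓  0≤4≤6 ✓
Π(2lᵢ+1) = 7×7×9 = 441
triangle coeff Δ(3,3,4) = 1/34650
Σ_t [0,2]: t=0:+1/72 t=1:−1/16 t=2:+1/72 = -5/144
(3j)²=2/77 [(3 3 4; 0 0 0)], sign=-1
Σ_t [0,0]: t=0:+1/1152 = 1/1152
(3j)²=1/33 [(3 3 4; 3 1 -4)], sign=+1
⇒ 4πI² = 42/121
I = (-1)√(42/121/(4π)) = -0.16619847

-0.166198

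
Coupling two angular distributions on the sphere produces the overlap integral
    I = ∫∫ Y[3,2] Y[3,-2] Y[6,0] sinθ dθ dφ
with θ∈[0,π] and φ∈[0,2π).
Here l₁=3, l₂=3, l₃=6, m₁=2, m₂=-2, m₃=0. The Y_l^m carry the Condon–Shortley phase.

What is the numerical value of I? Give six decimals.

0.071126

Checks pass: Σm=0; 12 even; l₃=6∈[0,6].
(2·3+1)(2·3+1)(2·6+1) = 637
Δ: 0! 6! 6! / 13! → 1/12012
sum: t=0:+1/1296 = 1/1296
3j²(3 3 6; 0 0 0) = Δ·Π!·Σ² = 100/3003  (sign +1)
sum: t=0:+1/14400 = 1/14400
3j²(3 3 6; 2 -2 0) = Δ·Π!·Σ² = 3/1001  (sign +1)
combine: 4πI² = 637·100/3003·3/1001 = 100/1573
take √, sign +1: I = 0.07112638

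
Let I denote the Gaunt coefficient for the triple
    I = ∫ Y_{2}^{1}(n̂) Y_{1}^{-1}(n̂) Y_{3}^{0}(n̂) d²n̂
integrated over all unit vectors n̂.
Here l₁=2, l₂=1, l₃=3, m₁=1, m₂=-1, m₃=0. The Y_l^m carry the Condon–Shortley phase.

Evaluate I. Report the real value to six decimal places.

m-sum 0 ✓  L=6 even ✓  1≤3≤3 ✓
Π(2lᵢ+1) = 5×3×7 = 105
triangle coeff Δ(2,1,3) = 1/105
Σ_t [0,0]: t=0:+1/4 = 1/4
(3j)²=3/35 [(2 1 3; 0 0 0)], sign=-1
Σ_t [0,0]: t=0:+1/12 = 1/12
(3j)²=1/35 [(2 1 3; 1 -1 0)], sign=-1
⇒ 4πI² = 9/35
I = (+1)√(9/35/(4π)) = 0.14304817

0.143048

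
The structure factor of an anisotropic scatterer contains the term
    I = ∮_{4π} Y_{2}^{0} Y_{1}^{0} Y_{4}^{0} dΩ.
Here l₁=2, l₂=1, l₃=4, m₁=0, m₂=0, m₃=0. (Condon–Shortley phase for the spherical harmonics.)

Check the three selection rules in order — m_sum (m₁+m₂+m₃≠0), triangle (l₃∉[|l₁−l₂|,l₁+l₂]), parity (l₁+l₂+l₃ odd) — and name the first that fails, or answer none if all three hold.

Σmᵢ = 0  ✓
l₃∈[|l₁−l₂|,l₁+l₂]=[1,3], have l₃=4  ✗
Σlᵢ = 7 ⇒ odd

triangle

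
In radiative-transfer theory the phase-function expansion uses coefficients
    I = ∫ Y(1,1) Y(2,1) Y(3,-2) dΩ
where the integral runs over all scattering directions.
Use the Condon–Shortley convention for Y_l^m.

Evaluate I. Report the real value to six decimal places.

0.261169

m-sum 0 ✓  L=6 even ✓  1≤3≤3 ✓
Π(2lᵢ+1) = 3×5×7 = 105
triangle coeff Δ(1,2,3) = 1/105
Σ_t [0,0]: t=0:+1/4 = 1/4
(3j)²=3/35 [(1 2 3; 0 0 0)], sign=-1
Σ_t [0,0]: t=0:+1/12 = 1/12
(3j)²=2/21 [(1 2 3; 1 1 -2)], sign=-1
⇒ 4πI² = 6/7
I = (+1)√(6/7/(4π)) = 0.26116903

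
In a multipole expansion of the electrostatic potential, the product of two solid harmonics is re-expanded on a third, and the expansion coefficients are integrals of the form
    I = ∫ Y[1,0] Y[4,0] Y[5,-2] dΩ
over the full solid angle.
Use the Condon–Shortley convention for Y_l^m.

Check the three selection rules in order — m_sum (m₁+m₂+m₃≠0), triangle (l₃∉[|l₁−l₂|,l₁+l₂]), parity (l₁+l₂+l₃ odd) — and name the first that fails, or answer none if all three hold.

m₁+m₂+m₃ = 0 + 0 − 2 = -2  ✗
triangle: |1−4|=3 ≤ l₃=5 ≤ 1+4=5
parity: l₁+l₂+l₃ = 10 is even

m_sum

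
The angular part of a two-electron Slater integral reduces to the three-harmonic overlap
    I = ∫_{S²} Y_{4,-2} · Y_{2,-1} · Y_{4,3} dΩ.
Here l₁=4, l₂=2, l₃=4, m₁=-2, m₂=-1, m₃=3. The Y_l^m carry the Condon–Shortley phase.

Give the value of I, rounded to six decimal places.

-0.187702

m-sum 0 ✓  L=10 even ✓  2≤4≤6 ✓
Π(2lᵢ+1) = 9×5×9 = 405
triangle coeff Δ(4,2,4) = 1/13860
Σ_t [0,2]: t=0:+1/192 t=1:−1/36 t=2:+1/192 = -5/288
(3j)²=20/693 [(4 2 4; 0 0 0)], sign=-1
Σ_t [0,1]: t=0:+1/1440 t=1:−1/240 = -1/288
(3j)²=5/132 [(4 2 4; -2 -1 3)], sign=+1
⇒ 4πI² = 375/847
I = (-1)√(375/847/(4π)) = -0.18770204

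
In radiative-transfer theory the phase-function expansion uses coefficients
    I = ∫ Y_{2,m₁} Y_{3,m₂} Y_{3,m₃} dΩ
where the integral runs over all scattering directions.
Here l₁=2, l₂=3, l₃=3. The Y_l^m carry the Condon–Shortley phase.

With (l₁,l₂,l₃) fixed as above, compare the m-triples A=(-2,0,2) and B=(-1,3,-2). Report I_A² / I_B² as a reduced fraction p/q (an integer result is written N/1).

Shared (l₁,l₂,l₃)=(2,3,3): N and (l;000)² cancel in I_A²/I_B².
A: Δ = 2!·2!·4!/9! = 1/3780; Racah Σ t=2..2: t=2:+1/24 = 1/24; ⇒ 3j(2 3 3; -2 0 2)² = 1/21, sgn -1
B: Δ = 2!·2!·4!/9! = 1/3780; Racah Σ t=2..2: t=2:+1/48 = 1/48; ⇒ 3j(2 3 3; -1 3 -2)² = 5/84, sgn -1
I_A²/I_B² = (1/21)/(5/84) = 4/5

4/5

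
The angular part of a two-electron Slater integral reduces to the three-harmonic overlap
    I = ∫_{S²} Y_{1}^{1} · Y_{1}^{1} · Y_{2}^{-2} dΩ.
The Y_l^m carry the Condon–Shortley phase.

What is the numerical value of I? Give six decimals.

0.309019

Rules hold: Σm=0, L=4 even, 0≤2≤2.
N = 3·3·5 = 45
Δ = 0!·2!·2!/5! = 1/30
Racah Σ t=0..0: t=0:+1/1 = 1/1
⇒ 3j(1 1 2; 0 0 0)² = 2/15, sgn +1
Racah Σ t=0..0: t=0:+1/4 = 1/4
⇒ 3j(1 1 2; 1 1 -2)² = 1/5, sgn +1
4πI² = N·(3j₀)²·(3jₘ)² = 6/5
I = +1·√(1.2/4π) = 0.30901936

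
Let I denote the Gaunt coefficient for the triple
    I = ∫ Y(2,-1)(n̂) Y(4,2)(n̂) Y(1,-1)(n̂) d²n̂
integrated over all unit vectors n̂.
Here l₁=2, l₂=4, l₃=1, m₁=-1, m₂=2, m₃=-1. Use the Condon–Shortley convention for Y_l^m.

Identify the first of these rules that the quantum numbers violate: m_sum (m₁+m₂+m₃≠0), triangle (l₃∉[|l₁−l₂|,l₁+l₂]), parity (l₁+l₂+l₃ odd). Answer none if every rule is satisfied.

azimuthal sum: -1 + 2 − 1 = 0  ✓
2 ≤ 1 ≤ 6 (triangle on l)  ✗
L = 2 + 4 + 1 = 7 (odd)

triangle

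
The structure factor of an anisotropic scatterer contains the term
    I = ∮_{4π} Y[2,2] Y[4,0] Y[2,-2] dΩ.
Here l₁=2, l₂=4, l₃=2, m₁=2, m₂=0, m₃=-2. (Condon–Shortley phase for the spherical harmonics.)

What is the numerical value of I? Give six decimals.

0.040299

m-sum 0 ✓  L=8 even ✓  2≤2≤6 ✓
Π(2lᵢ+1) = 5×9×5 = 225
triangle coeff Δ(2,4,2) = 1/630
Σ_t [2,2]: t=2:+1/16 = 1/16
(3j)²=2/35 [(2 4 2; 0 0 0)], sign=+1
Σ_t [0,0]: t=0:+1/576 = 1/576
(3j)²=1/630 [(2 4 2; 2 0 -2)], sign=+1
⇒ 4πI² = 1/49
I = (+1)√(1/49/(4π)) = 0.04029926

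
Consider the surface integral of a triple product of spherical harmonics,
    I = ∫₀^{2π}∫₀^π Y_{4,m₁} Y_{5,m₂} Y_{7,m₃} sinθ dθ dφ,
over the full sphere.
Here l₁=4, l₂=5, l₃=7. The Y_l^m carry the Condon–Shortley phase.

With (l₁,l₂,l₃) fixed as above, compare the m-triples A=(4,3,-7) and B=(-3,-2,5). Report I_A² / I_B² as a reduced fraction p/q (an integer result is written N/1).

Shared (l₁,l₂,l₃)=(4,5,7): N and (l;000)² cancel in I_A²/I_B².
A: Δ = 2!·6!·8!/17! = 1/6126120; Racah Σ t=0..0: t=0:+1/58060800 = 1/58060800; ⇒ 3j(4 5 7; 4 3 -7)² = 7/510, sgn +1
B: Δ = 2!·6!·8!/17! = 1/6126120; Racah Σ t=1..2: t=1:−1/1036800 t=2:+1/1209600 = -1/7257600; ⇒ 3j(4 5 7; -3 -2 5)² = 1/2210, sgn -1
I_A²/I_B² = (7/510)/(1/2210) = 91/3

91/3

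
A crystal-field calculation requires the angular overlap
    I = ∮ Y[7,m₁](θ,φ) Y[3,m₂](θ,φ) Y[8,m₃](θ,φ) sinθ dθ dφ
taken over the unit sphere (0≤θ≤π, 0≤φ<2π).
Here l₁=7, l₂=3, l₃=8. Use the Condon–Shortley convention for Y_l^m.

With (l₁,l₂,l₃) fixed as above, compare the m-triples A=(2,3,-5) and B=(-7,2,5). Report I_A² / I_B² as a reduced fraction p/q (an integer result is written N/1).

825/91

Same 7,3,8: normalisation and zero-m 3j drop out of the ratio.
A: Δ: 2! 12! 4! / 19! → 1/5290740; sum: t=2:+1/104509440 = 1/104509440; 3j²(7 3 8; 2 3 -5) = Δ·Π!·Σ² = 275/13566  (sign -1)
B: Δ: 2! 12! 4! / 19! → 1/5290740; sum: t=2:+1/5748019200 = 1/5748019200; 3j²(7 3 8; -7 2 5) = Δ·Π!·Σ² = 13/5814  (sign -1)
I_A²/I_B² = (275/13566)/(13/5814) = 825/91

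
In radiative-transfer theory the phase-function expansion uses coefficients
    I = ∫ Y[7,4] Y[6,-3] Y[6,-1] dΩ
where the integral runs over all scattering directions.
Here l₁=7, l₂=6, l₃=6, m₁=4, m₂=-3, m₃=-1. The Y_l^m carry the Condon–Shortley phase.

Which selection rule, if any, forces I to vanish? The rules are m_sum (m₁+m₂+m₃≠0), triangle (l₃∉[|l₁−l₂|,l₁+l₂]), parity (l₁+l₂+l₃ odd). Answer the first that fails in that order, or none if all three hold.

m₁+m₂+m₃ = 4 − 3 − 1 = 0  ✓
triangle: |7−6|=1 ≤ l₃=6 ≤ 7+6=13  ✓
parity: l₁+l₂+l₃ = 19 is odd  ✗

parity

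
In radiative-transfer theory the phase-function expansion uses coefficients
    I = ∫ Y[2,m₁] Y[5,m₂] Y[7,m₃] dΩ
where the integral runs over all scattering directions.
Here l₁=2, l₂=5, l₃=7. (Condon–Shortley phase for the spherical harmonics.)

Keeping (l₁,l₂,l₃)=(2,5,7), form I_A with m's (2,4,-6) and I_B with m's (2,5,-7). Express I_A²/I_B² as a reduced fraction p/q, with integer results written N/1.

Same 2,5,7: normalisation and zero-m 3j drop out of the ratio.
A: Δ: 0! 4! 10! / 15! → 1/15015; sum: t=0:+1/8709120 = 1/8709120; 3j²(2 5 7; 2 4 -6) = Δ·Π!·Σ² = 1/21  (sign -1)
B: Δ: 0! 4! 10! / 15! → 1/15015; sum: t=0:+1/87091200 = 1/87091200; 3j²(2 5 7; 2 5 -7) = Δ·Π!·Σ² = 1/15  (sign +1)
I_A²/I_B² = (1/21)/(1/15) = 5/7

5/7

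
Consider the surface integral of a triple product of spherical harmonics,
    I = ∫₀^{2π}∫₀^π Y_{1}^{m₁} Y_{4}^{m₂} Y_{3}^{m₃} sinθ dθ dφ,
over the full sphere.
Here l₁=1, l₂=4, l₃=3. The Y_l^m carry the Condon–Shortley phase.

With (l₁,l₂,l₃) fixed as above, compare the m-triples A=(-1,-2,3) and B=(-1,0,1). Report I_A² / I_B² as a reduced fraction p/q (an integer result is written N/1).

Same 1,4,3: normalisation and zero-m 3j drop out of the ratio.
A: Δ: 2! 0! 6! / 9! → 1/252; sum: t=2:+1/1440 = 1/1440; 3j²(1 4 3; -1 -2 3) = Δ·Π!·Σ² = 1/252  (sign +1)
B: Δ: 2! 0! 6! / 9! → 1/252; sum: t=2:+1/96 = 1/96; 3j²(1 4 3; -1 0 1) = Δ·Π!·Σ² = 1/42  (sign +1)
I_A²/I_B² = (1/252)/(1/42) = 1/6

1/6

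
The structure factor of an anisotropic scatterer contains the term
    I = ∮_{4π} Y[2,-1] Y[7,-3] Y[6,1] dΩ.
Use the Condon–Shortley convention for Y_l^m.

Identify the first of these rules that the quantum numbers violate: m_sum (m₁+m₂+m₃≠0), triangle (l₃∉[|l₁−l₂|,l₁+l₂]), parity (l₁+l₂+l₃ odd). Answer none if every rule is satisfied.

m_sum

m₁+m₂+m₃ = -1 − 3 + 1 = -3  ✗
triangle: |2−7|=5 ≤ l₃=6 ≤ 2+7=9
parity: l₁+l₂+l₃ = 15 is odd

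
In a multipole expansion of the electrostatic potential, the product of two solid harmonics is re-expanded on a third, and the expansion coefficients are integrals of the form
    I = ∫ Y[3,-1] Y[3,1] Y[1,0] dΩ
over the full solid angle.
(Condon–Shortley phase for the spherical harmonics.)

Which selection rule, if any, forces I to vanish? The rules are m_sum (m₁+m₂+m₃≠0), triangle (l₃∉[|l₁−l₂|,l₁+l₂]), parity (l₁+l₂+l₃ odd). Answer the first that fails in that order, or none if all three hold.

parity

m₁+m₂+m₃ = -1 + 1 + 0 = 0  ✓
triangle: |3−3|=0 ≤ l₃=1 ≤ 3+3=6  ✓
parity: l₁+l₂+l₃ = 7 is odd  ✗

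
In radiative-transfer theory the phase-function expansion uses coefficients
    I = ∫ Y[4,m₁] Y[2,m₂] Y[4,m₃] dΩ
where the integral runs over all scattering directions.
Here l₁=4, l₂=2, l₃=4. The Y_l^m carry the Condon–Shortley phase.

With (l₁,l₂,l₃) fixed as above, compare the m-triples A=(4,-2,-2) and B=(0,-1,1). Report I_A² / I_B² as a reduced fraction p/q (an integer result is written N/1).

Same 4,2,4: normalisation and zero-m 3j drop out of the ratio.
A: Δ: 2! 6! 2! / 11! → 1/13860; sum: t=0:+1/2880 = 1/2880; 3j²(4 2 4; 4 -2 -2) = Δ·Π!·Σ² = 2/165  (sign +1)
B: Δ: 2! 6! 2! / 11! → 1/13860; sum: t=0:+1/96 t=1:−1/72 = -1/288; 3j²(4 2 4; 0 -1 1) = Δ·Π!·Σ² = 1/462  (sign +1)
I_A²/I_B² = (2/165)/(1/462) = 28/5

28/5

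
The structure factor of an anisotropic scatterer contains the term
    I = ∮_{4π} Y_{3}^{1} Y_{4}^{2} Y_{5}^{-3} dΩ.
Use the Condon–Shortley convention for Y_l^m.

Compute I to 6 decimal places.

Rules hold: Σm=0, L=12 even, 1≤5≤7.
N = 7·9·11 = 693
Δ = 2!·4!·6!/13! = 1/180180
Racah Σ t=0..2: t=0:+1/576 t=1:−1/144 t=2:+1/576 = -1/288
⇒ 3j(3 4 5; 0 0 0)² = 20/1001, sgn +1
Racah Σ t=0..2: t=0:+1/5760 t=1:−1/720 t=2:+1/2304 = -1/1280
⇒ 3j(3 4 5; 1 2 -3)² = 27/1430, sgn -1
4πI² = N·(3j₀)²·(3jₘ)² = 486/1859
I = -1·√(0.261431/4π) = -0.14423595

-0.144236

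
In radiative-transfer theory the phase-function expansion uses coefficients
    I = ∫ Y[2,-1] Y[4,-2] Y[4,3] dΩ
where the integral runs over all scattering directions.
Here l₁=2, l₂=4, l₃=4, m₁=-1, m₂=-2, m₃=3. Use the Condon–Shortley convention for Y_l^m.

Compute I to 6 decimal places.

-0.187702

m-sum 0 ✓  L=10 even ✓  2≤4≤6 ✓
Π(2lᵢ+1) = 5×9×9 = 405
triangle coeff Δ(2,4,4) = 1/13860
Σ_t [0,2]: t=0:+1/192 t=1:−1/36 t=2:+1/192 = -5/288
(3j)²=20/693 [(2 4 4; 0 0 0)], sign=-1
Σ_t [1,2]: t=1:−1/240 t=2:+1/1440 = -1/288
(3j)²=5/132 [(2 4 4; -1 -2 3)], sign=+1
⇒ 4πI² = 375/847
I = (-1)√(375/847/(4π)) = -0.18770204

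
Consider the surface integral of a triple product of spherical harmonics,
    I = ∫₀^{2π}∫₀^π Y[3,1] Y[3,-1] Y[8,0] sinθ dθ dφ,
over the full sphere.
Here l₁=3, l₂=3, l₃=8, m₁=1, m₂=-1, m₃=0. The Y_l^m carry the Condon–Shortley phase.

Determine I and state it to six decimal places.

triangle: need 0≤l₃≤6, have 8; I=0

0.000000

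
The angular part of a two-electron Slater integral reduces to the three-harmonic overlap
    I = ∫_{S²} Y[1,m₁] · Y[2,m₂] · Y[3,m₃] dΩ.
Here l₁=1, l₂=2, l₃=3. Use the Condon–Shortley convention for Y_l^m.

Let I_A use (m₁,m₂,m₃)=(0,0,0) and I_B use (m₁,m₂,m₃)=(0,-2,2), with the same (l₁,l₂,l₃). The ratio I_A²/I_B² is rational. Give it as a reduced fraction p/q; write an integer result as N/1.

Shared (l₁,l₂,l₃)=(1,2,3): N and (l;000)² cancel in I_A²/I_B².
A: Δ = 0!·2!·4!/7! = 1/105; Racah Σ t=0..0: t=0:+1/4 = 1/4; ⇒ 3j(1 2 3; 0 0 0)² = 3/35, sgn -1
B: Δ = 0!·2!·4!/7! = 1/105; Racah Σ t=0..0: t=0:+1/24 = 1/24; ⇒ 3j(1 2 3; 0 -2 2)² = 1/21, sgn -1
I_A²/I_B² = (3/35)/(1/21) = 9/5

9/5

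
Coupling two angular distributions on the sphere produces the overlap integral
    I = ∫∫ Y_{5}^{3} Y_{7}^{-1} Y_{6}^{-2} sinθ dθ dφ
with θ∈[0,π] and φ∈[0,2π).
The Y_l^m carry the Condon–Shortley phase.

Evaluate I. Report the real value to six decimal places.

0.025664

Checks pass: Σm=0; 18 even; l₃=6∈[2,12].
(2·5+1)(2·7+1)(2·6+1) = 2145
Δ: 6! 4! 8! / 19! → 1/174594420
sum: t=1:−1/4147200 t=2:+1/207360 t=3:−1/82944 t=4:+1/207360 t=5:−1/4147200 = -1/345600
3j²(5 7 6; 0 0 0) = Δ·Π!·Σ² = 420/46189  (sign -1)
sum: t=0:+1/4147200 t=1:−1/518400 t=2:+1/663552 = -1/5529600
3j²(5 7 6; 3 -1 -2) = Δ·Π!·Σ² = 98/230945  (sign -1)
combine: 4πI² = 2145·420/46189·98/230945 = 123480/14919047
take √, sign +1: I = 0.02566391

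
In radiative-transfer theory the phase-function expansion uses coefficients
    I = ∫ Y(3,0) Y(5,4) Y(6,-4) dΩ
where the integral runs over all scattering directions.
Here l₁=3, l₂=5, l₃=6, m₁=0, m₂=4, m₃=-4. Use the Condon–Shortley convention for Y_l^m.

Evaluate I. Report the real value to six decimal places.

-0.139560

Checks pass: Σm=0; 14 even; l₃=6∈[2,8].
(2·3+1)(2·5+1)(2·6+1) = 1001
Δ: 2! 4! 8! / 15! → 1/675675
sum: t=0:+1/8640 t=1:−1/2304 t=2:+1/8640 = -7/34560
3j²(3 5 6; 0 0 0) = Δ·Π!·Σ² = 7/429  (sign -1)
sum: t=1:−1/161280 t=2:+1/60480 = 1/96768
3j²(3 5 6; 0 4 -4) = Δ·Π!·Σ² = 15/1001  (sign +1)
combine: 4πI² = 1001·7/429·15/1001 = 35/143
take √, sign -1: I = -0.13956004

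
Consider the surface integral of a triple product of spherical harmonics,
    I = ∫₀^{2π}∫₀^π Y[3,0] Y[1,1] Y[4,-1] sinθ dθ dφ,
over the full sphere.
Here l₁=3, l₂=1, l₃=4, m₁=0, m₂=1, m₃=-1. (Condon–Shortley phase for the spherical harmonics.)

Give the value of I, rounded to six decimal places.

-0.194664

m-sum 0 ✓  L=8 even ✓  2≤4≤4 ✓
Π(2lᵢ+1) = 7×3×9 = 189
triangle coeff Δ(3,1,4) = 1/252
Σ_t [0,0]: t=0:+1/36 = 1/36
(3j)²=4/63 [(3 1 4; 0 0 0)], sign=+1
Σ_t [0,0]: t=0:+1/72 = 1/72
(3j)²=5/126 [(3 1 4; 0 1 -1)], sign=-1
⇒ 4πI² = 10/21
I = (-1)√(10/21/(4π)) = -0.19466390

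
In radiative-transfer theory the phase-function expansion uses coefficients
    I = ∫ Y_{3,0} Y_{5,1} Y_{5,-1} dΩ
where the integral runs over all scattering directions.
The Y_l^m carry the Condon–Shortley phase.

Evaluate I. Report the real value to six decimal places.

0.000000

L=13 odd ⇒ parity kills the (l;000) factor ⇒ I = 0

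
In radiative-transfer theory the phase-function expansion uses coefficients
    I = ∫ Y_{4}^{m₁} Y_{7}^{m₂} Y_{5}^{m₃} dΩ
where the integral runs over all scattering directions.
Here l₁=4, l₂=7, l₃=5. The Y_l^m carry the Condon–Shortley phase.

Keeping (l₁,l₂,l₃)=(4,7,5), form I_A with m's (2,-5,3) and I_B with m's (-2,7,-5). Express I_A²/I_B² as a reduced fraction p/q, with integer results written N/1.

2809/4095

l's match ⇒ only the (l;m) 3-j factors differ between A and B.
A: triangle coeff Δ(4,7,5) = 1/6126120; Σ_t [0,2]: t=0:+1/2073600 t=1:−1/604800 t=2:+1/3870720 = -53/58060800; (3j)²=2809/185640 [(4 7 5; 2 -5 3)], sign=-1
B: triangle coeff Δ(4,7,5) = 1/6126120; Σ_t [6,6]: t=6:+1/58060800 = 1/58060800; (3j)²=3/136 [(4 7 5; -2 7 -5)], sign=+1
I_A²/I_B² = (2809/185640)/(3/136) = 2809/4095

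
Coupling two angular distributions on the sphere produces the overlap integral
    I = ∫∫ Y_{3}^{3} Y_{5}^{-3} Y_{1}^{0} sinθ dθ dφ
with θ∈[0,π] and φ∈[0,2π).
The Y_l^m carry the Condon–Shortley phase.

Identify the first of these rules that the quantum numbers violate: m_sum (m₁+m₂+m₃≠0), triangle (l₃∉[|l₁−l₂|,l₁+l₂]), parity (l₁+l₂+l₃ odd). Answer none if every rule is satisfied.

triangle

azimuthal sum: 3 − 3 + 0 = 0  ✓
2 ≤ 1 ≤ 8 (triangle on l)  ✗
L = 3 + 5 + 1 = 9 (odd)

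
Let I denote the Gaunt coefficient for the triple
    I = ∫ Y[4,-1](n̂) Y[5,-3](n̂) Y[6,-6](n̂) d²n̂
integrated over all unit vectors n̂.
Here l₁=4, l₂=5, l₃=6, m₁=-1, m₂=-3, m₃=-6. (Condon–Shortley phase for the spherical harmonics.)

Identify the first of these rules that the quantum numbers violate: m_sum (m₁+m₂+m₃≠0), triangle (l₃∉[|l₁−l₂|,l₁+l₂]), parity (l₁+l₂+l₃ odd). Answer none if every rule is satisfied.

m_sum

Σmᵢ = -10  ✗
l₃∈[|l₁−l₂|,l₁+l₂]=[1,9], have l₃=6
Σlᵢ = 15 ⇒ odd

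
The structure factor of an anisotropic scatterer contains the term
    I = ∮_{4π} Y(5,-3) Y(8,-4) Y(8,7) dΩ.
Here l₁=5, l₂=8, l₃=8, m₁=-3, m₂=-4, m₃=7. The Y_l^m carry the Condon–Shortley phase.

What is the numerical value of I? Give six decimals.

0.000000

Σlᵢ=21 odd — θ-integrand is odd under cosθ→−cosθ; I=0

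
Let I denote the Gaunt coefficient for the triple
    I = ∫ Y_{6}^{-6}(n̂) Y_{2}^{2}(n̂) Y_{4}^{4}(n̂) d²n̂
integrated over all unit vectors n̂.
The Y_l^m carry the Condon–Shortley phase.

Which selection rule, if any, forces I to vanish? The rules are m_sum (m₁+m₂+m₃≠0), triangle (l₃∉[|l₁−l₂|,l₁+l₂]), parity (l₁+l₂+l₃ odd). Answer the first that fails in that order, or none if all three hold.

none

Σmᵢ = 0  ✓
l₃∈[|l₁−l₂|,l₁+l₂]=[4,8], have l₃=4  ✓
Σlᵢ = 12 ⇒ even  ✓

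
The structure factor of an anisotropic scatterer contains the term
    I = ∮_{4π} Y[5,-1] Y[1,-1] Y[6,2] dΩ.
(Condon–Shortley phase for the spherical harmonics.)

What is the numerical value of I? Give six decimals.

Rules hold: Σm=0, L=12 even, 4≤6≤6.
N = 11·3·13 = 429
Δ = 0!·10!·2!/13! = 1/858
Racah Σ t=0..0: t=0:+1/14400 = 1/14400
⇒ 3j(5 1 6; 0 0 0)² = 6/143, sgn +1
Racah Σ t=0..0: t=0:+1/34560 = 1/34560
⇒ 3j(5 1 6; -1 -1 2)² = 14/429, sgn +1
4πI² = N·(3j₀)²·(3jₘ)² = 84/143
I = +1·√(0.587413/4π) = 0.21620548

0.216205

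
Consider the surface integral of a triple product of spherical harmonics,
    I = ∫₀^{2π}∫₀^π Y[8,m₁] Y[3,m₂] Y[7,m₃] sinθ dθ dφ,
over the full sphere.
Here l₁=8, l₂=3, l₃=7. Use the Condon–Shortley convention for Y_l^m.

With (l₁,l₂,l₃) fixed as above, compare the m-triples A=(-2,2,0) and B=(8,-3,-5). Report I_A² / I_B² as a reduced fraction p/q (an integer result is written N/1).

Shared (l₁,l₂,l₃)=(8,3,7): N and (l;000)² cancel in I_A²/I_B².
A: Δ = 4!·12!·2!/19! = 1/5290740; Racah Σ t=3..4: t=3:−1/7257600 t=4:+1/12441600 = -1/17418240; ⇒ 3j(8 3 7; -2 2 0)² = 125/25194, sgn +1
B: Δ = 4!·12!·2!/19! = 1/5290740; Racah Σ t=0..0: t=0:+1/22992076800 = 1/22992076800; ⇒ 3j(8 3 7; 8 -3 -5)² = 5/969, sgn +1
I_A²/I_B² = (125/25194)/(5/969) = 25/26

25/26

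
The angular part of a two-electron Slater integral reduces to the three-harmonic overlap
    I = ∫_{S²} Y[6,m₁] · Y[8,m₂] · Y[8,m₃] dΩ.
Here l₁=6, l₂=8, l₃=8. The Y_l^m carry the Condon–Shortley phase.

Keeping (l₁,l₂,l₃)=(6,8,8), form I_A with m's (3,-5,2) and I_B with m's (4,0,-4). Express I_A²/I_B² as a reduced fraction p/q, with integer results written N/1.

91/24

Same 6,8,8: normalisation and zero-m 3j drop out of the ratio.
A: Δ: 6! 6! 10! / 23! → 1/13742520792; sum: t=0:+1/783820800 t=1:−1/464486400 t=2:+1/2090188800 t=3:−1/94058496000 = -11/26873856000; 3j²(6 8 8; 3 -5 2) = Δ·Π!·Σ² = 77/29716  (sign -1)
B: Δ: 6! 6! 10! / 23! → 1/13742520792; sum: t=0:+1/2786918400 t=1:−1/435456000 t=2:+1/597196800 = -11/41803776000; 3j²(6 8 8; 4 0 -4) = Δ·Π!·Σ² = 66/96577  (sign -1)
I_A²/I_B² = (77/29716)/(66/96577) = 91/24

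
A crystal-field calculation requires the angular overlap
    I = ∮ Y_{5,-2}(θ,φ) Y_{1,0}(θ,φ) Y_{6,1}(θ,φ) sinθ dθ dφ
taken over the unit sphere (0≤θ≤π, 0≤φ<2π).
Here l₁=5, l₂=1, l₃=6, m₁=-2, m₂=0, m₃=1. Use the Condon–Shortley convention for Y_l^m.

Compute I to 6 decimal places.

Σmᵢ = -1 ≠ 0, so the φ-integral vanishes; I = 0

0.000000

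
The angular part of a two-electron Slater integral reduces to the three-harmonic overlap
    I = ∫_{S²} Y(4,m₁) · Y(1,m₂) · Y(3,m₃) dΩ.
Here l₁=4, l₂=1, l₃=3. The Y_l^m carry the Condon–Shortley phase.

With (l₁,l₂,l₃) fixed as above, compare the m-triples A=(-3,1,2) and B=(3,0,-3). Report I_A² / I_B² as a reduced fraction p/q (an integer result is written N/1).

3/1

Same 4,1,3: normalisation and zero-m 3j drop out of the ratio.
A: Δ: 2! 6! 0! / 9! → 1/252; sum: t=2:+1/240 = 1/240; 3j²(4 1 3; -3 1 2) = Δ·Π!·Σ² = 1/12  (sign -1)
B: Δ: 2! 6! 0! / 9! → 1/252; sum: t=1:−1/720 = -1/720; 3j²(4 1 3; 3 0 -3) = Δ·Π!·Σ² = 1/36  (sign -1)
I_A²/I_B² = (1/12)/(1/36) = 3/1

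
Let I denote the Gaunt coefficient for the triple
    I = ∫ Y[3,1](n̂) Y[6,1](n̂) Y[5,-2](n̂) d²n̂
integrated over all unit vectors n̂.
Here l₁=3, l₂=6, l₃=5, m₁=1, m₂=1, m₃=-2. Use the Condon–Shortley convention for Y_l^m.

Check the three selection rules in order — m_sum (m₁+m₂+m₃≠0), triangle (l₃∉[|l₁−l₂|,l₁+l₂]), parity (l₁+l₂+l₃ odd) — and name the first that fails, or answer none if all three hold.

Σmᵢ = 0  ✓
l₃∈[|l₁−l₂|,l₁+l₂]=[3,9], have l₃=5  ✓
Σlᵢ = 14 ⇒ even  ✓

none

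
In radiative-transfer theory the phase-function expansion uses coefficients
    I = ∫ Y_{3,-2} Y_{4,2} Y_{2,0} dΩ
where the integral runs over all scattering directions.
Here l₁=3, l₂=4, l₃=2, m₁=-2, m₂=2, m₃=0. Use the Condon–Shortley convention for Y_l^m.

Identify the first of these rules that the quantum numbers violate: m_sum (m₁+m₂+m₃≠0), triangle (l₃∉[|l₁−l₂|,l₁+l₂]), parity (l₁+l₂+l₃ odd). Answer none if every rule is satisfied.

Σmᵢ = 0  ✓
l₃∈[|l₁−l₂|,l₁+l₂]=[1,7], have l₃=2  ✓
Σlᵢ = 9 ⇒ odd  ✗

parity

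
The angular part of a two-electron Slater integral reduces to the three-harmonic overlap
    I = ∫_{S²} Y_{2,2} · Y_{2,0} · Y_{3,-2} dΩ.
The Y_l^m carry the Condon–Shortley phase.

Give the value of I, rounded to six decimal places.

l₁+l₂+l₃=7 is odd: 3j(l;000)=0 ⇒ I=0

0.000000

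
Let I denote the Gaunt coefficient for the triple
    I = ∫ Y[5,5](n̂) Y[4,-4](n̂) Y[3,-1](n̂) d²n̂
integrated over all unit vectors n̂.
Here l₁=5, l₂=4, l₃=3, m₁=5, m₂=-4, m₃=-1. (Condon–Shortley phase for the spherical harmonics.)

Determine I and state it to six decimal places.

m-sum 0 ✓  L=12 even ✓  1≤3≤9 ✓
Π(2lᵢ+1) = 11×9×7 = 693
triangle coeff Δ(5,4,3) = 1/180180
Σ_t [2,4]: t=2:+1/576 t=3:−1/144 t=4:+1/576 = -1/288
(3j)²=20/1001 [(5 4 3; 0 0 0)], sign=+1
Σ_t [0,0]: t=0:+1/34560 = 1/34560
(3j)²=14/429 [(5 4 3; 5 -4 -1)], sign=+1
⇒ 4πI² = 840/1859
I = (+1)√(840/1859/(4π)) = 0.18962475

0.189625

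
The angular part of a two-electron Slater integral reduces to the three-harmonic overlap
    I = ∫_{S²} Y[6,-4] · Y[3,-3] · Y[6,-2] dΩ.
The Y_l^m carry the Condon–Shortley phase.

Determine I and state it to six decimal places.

0.000000

-4 − 3 − 2 = -9 ≠ 0: azimuthal integral kills it; I = 0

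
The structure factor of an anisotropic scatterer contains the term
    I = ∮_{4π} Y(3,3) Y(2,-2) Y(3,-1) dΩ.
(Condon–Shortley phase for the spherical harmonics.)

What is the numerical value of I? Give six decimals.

Rules hold: Σm=0, L=8 even, 1≤3≤5.
N = 7·5·7 = 245
Δ = 2!·4!·2!/9! = 1/3780
Racah Σ t=0..2: t=0:+1/24 t=1:−1/4 t=2:+1/24 = -1/6
⇒ 3j(3 2 3; 0 0 0)² = 4/105, sgn +1
Racah Σ t=0..0: t=0:+1/96 = 1/96
⇒ 3j(3 2 3; 3 -2 -1)² = 1/42, sgn +1
4πI² = N·(3j₀)²·(3jₘ)² = 2/9
I = +1·√(0.222222/4π) = 0.13298076

0.132981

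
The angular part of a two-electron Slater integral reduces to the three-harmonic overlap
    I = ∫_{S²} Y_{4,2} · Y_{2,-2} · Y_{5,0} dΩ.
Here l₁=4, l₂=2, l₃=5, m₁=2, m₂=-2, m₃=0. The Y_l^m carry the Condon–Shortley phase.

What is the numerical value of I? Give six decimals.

Σlᵢ=11 odd — θ-integrand is odd under cosθ→−cosθ; I=0

0.000000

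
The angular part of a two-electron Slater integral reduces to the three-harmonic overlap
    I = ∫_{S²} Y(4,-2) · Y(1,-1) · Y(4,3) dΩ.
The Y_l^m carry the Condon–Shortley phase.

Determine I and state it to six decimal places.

l₁+l₂+l₃=9 is odd: 3j(l;000)=0 ⇒ I=0

0.000000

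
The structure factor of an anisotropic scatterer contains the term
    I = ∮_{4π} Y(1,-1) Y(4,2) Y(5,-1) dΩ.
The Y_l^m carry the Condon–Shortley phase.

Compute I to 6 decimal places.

Checks pass: Σm=0; 10 even; l₃=5∈[3,5].
(2·1+1)(2·4+1)(2·5+1) = 297
Δ: 0! 2! 8! / 11! → 1/495
sum: t=0:+1/576 = 1/576
3j²(1 4 5; 0 0 0) = Δ·Π!·Σ² = 5/99  (sign -1)
sum: t=0:+1/2880 = 1/2880
3j²(1 4 5; -1 2 -1) = Δ·Π!·Σ² = 2/165  (sign +1)
combine: 4πI² = 297·5/99·2/165 = 2/11
take √, sign -1: I = -0.12028562

-0.120286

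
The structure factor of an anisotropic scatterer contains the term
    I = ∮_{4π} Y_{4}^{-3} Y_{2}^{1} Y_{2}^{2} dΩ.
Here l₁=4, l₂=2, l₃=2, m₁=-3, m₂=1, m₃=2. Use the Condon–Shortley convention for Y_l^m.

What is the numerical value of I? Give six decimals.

Checks pass: Σm=0; 8 even; l₃=2∈[2,6].
(2·4+1)(2·2+1)(2·2+1) = 225
Δ: 4! 4! 0! / 9! → 1/630
sum: t=2:+1/16 = 1/16
3j²(4 2 2; 0 0 0) = Δ·Π!·Σ² = 2/35  (sign +1)
sum: t=3:−1/144 = -1/144
3j²(4 2 2; -3 1 2) = Δ·Π!·Σ² = 1/18  (sign -1)
combine: 4πI² = 225·2/35·1/18 = 5/7
take √, sign -1: I = -0.23841361

-0.238414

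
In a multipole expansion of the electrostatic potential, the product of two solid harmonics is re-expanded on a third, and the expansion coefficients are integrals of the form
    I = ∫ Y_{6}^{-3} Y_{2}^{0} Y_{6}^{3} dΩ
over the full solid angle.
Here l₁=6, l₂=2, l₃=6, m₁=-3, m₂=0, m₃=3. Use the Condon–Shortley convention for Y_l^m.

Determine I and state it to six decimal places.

m-sum 0 ✓  L=14 even ✓  4≤6≤8 ✓
Π(2lᵢ+1) = 13×5×13 = 845
triangle coeff Δ(6,2,6) = 1/90090
Σ_t [0,2]: t=0:+1/69120 t=1:−1/14400 t=2:+1/69120 = -7/172800
(3j)²=14/715 [(6 2 6; 0 0 0)], sign=-1
Σ_t [0,2]: t=0:+1/1451520 t=1:−1/80640 t=2:+1/120960 = -1/290304
(3j)²=5/2002 [(6 2 6; -3 0 3)], sign=+1
⇒ 4πI² = 5/121
I = (-1)√(5/121/(4π)) = -0.05734392

-0.057344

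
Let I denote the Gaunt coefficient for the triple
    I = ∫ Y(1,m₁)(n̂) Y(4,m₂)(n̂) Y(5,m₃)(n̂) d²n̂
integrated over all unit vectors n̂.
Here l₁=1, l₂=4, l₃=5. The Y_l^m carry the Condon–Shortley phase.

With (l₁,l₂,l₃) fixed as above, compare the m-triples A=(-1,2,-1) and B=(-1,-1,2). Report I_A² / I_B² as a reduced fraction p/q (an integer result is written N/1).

2/7

Same 1,4,5: normalisation and zero-m 3j drop out of the ratio.
A: Δ: 0! 2! 8! / 11! → 1/495; sum: t=0:+1/2880 = 1/2880; 3j²(1 4 5; -1 2 -1) = Δ·Π!·Σ² = 2/165  (sign +1)
B: Δ: 0! 2! 8! / 11! → 1/495; sum: t=0:+1/1440 = 1/1440; 3j²(1 4 5; -1 -1 2) = Δ·Π!·Σ² = 7/165  (sign -1)
I_A²/I_B² = (2/165)/(7/165) = 2/7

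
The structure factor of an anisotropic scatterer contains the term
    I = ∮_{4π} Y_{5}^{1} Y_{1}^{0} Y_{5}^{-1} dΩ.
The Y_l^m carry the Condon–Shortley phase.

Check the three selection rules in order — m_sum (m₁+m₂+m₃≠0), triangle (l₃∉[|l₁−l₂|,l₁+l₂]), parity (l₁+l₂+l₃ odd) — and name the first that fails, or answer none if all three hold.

parity

Σmᵢ = 0  ✓
l₃∈[|l₁−l₂|,l₁+l₂]=[4,6], have l₃=5  ✓
Σlᵢ = 11 ⇒ odd  ✗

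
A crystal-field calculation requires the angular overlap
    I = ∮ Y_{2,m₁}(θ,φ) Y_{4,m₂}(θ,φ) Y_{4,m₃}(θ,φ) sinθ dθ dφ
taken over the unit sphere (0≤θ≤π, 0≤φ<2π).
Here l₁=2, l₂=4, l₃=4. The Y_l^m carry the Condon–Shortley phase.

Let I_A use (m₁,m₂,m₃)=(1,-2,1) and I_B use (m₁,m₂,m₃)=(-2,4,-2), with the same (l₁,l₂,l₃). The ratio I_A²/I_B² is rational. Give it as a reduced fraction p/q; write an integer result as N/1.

Same 2,4,4: normalisation and zero-m 3j drop out of the ratio.
A: Δ: 2! 2! 6! / 11! → 1/13860; sum: t=0:+1/96 t=1:−1/240 = 1/160; 3j²(2 4 4; 1 -2 1) = Δ·Π!·Σ² = 27/1540  (sign -1)
B: Δ: 2! 2! 6! / 11! → 1/13860; sum: t=2:+1/2880 = 1/2880; 3j²(2 4 4; -2 4 -2) = Δ·Π!·Σ² = 2/165  (sign +1)
I_A²/I_B² = (27/1540)/(2/165) = 81/56

81/56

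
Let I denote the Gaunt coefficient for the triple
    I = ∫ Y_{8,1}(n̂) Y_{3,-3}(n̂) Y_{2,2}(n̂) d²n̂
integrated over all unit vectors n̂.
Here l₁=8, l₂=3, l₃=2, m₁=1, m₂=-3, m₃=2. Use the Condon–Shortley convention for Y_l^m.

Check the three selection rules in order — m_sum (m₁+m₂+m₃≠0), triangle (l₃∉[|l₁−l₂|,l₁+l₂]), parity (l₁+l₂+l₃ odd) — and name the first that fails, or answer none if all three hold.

azimuthal sum: 1 − 3 + 2 = 0  ✓
5 ≤ 2 ≤ 11 (triangle on l)  ✗
L = 8 + 3 + 2 = 13 (odd)

triangle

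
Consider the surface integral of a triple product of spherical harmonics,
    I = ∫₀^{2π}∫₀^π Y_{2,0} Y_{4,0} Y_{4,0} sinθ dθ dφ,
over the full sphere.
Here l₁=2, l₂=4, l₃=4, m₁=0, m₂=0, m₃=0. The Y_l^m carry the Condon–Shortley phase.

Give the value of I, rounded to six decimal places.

0.163840

m-sum 0 ✓  L=10 even ✓  2≤4≤6 ✓
Π(2lᵢ+1) = 5×9×9 = 405
triangle coeff Δ(2,4,4) = 1/13860
Σ_t [0,2]: t=0:+1/192 t=1:−1/36 t=2:+1/192 = -5/288
(3j)²=20/693 [(2 4 4; 0 0 0)], sign=-1
(m-triple is (0,0,0) — same symbol as above.)
⇒ 4πI² = 2000/5929
I = (+1)√(2000/5929/(4π)) = 0.16383977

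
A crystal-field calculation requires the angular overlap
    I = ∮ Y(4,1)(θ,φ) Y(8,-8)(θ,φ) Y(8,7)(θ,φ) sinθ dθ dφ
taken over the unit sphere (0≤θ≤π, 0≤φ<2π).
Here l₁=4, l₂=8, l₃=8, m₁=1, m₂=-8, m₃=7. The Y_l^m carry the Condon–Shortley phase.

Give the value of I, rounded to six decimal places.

-0.199195

m-sum 0 ✓  L=20 even ✓  4≤8≤12 ✓
Π(2lᵢ+1) = 9×17×17 = 2601
triangle coeff Δ(4,8,8) = 1/185175900
Σ_t [0,4]: t=0:+1/557383680 t=1:−1/21772800 t=2:+1/8294400 t=3:−1/21772800 t=4:+1/557383680 = 1/30965760
(3j)²=36/4199 [(4 8 8; 0 0 0)], sign=+1
Σ_t [0,0]: t=0:+1/68976230400 = 1/68976230400
(3j)²=65/2907 [(4 8 8; 1 -8 7)], sign=-1
⇒ 4πI² = 180/361
I = (-1)√(180/361/(4π)) = -0.19919467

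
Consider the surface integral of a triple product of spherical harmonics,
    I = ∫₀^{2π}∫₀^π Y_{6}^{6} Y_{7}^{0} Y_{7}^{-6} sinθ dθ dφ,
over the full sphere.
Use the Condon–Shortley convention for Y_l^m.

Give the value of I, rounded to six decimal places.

Checks pass: Σm=0; 20 even; l₃=7∈[1,13].
(2·6+1)(2·7+1)(2·7+1) = 2925
Δ: 6! 6! 8! / 21! → 1/2444321880
sum: t=0:+1/2612736000 t=1:−1/20736000 t=2:+1/1658880 t=3:−1/746496 t=4:+1/1658880 t=5:−1/20736000 t=6:+1/2612736000 = -1/4354560
3j²(6 7 7; 0 0 0) = Δ·Π!·Σ² = 1000/138567  (sign +1)
sum: t=0:+1/2612736000 = 1/2612736000
3j²(6 7 7; 6 0 -6) = Δ·Π!·Σ² = 22/4845  (sign -1)
combine: 4πI² = 2925·1000/138567·22/4845 = 10000/104329
take √, sign -1: I = -0.08733585

-0.087336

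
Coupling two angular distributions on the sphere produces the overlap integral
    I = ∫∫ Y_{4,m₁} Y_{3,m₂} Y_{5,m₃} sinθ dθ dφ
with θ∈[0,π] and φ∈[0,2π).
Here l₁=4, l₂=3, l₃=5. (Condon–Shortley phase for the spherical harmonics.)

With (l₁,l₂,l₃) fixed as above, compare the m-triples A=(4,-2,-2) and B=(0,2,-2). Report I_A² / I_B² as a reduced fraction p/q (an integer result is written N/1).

14/5

Same 4,3,5: normalisation and zero-m 3j drop out of the ratio.
A: Δ: 2! 6! 4! / 13! → 1/180180; sum: t=0:+1/8640 = 1/8640; 3j²(4 3 5; 4 -2 -2) = Δ·Π!·Σ² = 14/1287  (sign -1)
B: Δ: 2! 6! 4! / 13! → 1/180180; sum: t=1:−1/864 t=2:+1/576 = 1/1728; 3j²(4 3 5; 0 2 -2) = Δ·Π!·Σ² = 5/1287  (sign -1)
I_A²/I_B² = (14/1287)/(5/1287) = 14/5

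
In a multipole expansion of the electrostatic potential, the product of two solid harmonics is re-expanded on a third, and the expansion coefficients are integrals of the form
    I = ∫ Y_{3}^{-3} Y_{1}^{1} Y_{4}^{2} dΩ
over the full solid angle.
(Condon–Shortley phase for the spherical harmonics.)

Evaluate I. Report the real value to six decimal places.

0.061558

m-sum 0 ✓  L=8 even ✓  2≤4≤4 ✓
Π(2lᵢ+1) = 7×3×9 = 189
triangle coeff Δ(3,1,4) = 1/252
Σ_t [0,0]: t=0:+1/36 = 1/36
(3j)²=4/63 [(3 1 4; 0 0 0)], sign=+1
Σ_t [0,0]: t=0:+1/1440 = 1/1440
(3j)²=1/252 [(3 1 4; -3 1 2)], sign=+1
⇒ 4πI² = 1/21
I = (+1)√(1/21/(4π)) = 0.06155813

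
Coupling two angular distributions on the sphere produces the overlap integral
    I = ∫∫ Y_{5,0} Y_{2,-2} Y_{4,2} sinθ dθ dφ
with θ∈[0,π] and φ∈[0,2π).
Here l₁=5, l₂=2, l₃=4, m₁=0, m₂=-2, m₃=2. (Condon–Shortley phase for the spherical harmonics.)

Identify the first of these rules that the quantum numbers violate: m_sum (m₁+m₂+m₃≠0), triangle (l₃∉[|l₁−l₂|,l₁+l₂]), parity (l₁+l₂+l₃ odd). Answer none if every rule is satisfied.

parity

azimuthal sum: 0 − 2 + 2 = 0  ✓
3 ≤ 4 ≤ 7 (triangle on l)  ✓
L = 5 + 2 + 4 = 11 (odd)  ✗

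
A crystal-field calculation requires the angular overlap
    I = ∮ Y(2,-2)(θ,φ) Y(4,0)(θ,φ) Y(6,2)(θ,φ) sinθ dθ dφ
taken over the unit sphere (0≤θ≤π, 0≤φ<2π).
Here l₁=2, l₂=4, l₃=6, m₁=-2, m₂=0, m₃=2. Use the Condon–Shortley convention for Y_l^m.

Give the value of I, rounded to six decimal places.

0.133065

m-sum 0 ✓  L=12 even ✓  2≤6≤6 ✓
Π(2lᵢ+1) = 5×9×13 = 585
triangle coeff Δ(2,4,6) = 1/6435
Σ_t [0,0]: t=0:+1/2304 = 1/2304
(3j)²=5/143 [(2 4 6; 0 0 0)], sign=+1
Σ_t [0,0]: t=0:+1/13824 = 1/13824
(3j)²=14/1287 [(2 4 6; -2 0 2)], sign=+1
⇒ 4πI² = 350/1573
I = (+1)√(350/1573/(4π)) = 0.13306527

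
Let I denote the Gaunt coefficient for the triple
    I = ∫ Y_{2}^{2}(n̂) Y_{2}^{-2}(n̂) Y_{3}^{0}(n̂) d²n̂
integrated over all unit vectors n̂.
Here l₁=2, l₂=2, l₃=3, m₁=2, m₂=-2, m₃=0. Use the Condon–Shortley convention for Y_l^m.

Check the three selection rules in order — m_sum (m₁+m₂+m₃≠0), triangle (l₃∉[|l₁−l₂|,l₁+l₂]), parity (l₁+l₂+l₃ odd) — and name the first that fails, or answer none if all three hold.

parity

Σmᵢ = 0  ✓
l₃∈[|l₁−l₂|,l₁+l₂]=[0,4], have l₃=3  ✓
Σlᵢ = 7 ⇒ odd  ✗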